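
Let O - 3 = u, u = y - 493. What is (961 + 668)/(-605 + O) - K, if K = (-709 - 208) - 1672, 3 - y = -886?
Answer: 531705/206 ≈ 2581.1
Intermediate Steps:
y = 889 (y = 3 - 1*(-886) = 3 + 886 = 889)
u = 396 (u = 889 - 493 = 396)
O = 399 (O = 3 + 396 = 399)
K = -2589 (K = -917 - 1672 = -2589)
(961 + 668)/(-605 + O) - K = (961 + 668)/(-605 + 399) - 1*(-2589) = 1629/(-206) + 2589 = 1629*(-1/206) + 2589 = -1629/206 + 2589 = 531705/206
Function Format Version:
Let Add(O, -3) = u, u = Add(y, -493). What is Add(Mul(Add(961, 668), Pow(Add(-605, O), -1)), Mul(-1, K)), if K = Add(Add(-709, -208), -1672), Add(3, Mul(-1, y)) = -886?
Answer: Rational(531705, 206) ≈ 2581.1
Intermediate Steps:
y = 889 (y = Add(3, Mul(-1, -886)) = Add(3, 886) = 889)
u = 396 (u = Add(889, -493) = 396)
O = 399 (O = Add(3, 396) = 399)
K = -2589 (K = Add(-917, -1672) = -2589)
Add(Mul(Add(961, 668), Pow(Add(-605, O), -1)), Mul(-1, K)) = Add(Mul(Add(961, 668), Pow(Add(-605, 399), -1)), Mul(-1, -2589)) = Add(Mul(1629, Pow(-206, -1)), 2589) = Add(Mul(1629, Rational(-1, 206)), 2589) = Add(Rational(-1629, 206), 2589) = Rational(531705, 206)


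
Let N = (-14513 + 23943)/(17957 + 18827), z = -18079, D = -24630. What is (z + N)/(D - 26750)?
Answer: 332504253/944980960 ≈ 0.35186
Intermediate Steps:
N = 4715/18392 (N = 9430/36784 = 9430*(1/36784) = 4715/18392 ≈ 0.25636)
(z + N)/(D - 26750) = (-18079 + 4715/18392)/(-24630 - 26750) = -332504253/18392/(-51380) = -332504253/18392*(-1/51380) = 332504253/944980960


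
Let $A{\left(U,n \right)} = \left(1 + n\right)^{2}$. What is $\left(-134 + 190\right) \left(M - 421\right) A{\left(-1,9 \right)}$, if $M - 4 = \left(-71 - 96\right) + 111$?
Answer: $-2648800$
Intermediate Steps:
$M = -52$ ($M = 4 + \left(\left(-71 - 96\right) + 111\right) = 4 + \left(-167 + 111\right) = 4 - 56 = -52$)
$\left(-134 + 190\right) \left(M - 421\right) A{\left(-1,9 \right)} = \left(-134 + 190\right) \left(-52 - 421\right) \left(1 + 9\right)^{2} = 56 \left(-473\right) 10^{2} = \left(-26488\right) 100 = -2648800$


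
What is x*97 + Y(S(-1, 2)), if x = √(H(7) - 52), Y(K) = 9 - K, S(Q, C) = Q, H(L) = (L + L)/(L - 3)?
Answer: 10 + 97*I*√194/2 ≈ 10.0 + 675.53*I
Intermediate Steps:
H(L) = 2*L/(-3 + L) (H(L) = (2*L)/(-3 + L) = 2*L/(-3 + L))
x = I*√194/2 (x = √(2*7/(-3 + 7) - 52) = √(2*7/4 - 52) = √(2*7*(¼) - 52) = √(7/2 - 52) = √(-97/2) = I*√194/2 ≈ 6.9642*I)
x*97 + Y(S(-1, 2)) = (I*√194/2)*97 + (9 - 1*(-1)) = 97*I*√194/2 + (9 + 1) = 97*I*√194/2 + 10 = 10 + 97*I*√194/2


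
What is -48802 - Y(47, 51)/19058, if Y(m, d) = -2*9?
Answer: -465034249/9529 ≈ -48802.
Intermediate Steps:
Y(m, d) = -18
-48802 - Y(47, 51)/19058 = -48802 - (-18)/19058 = -48802 - 1*(-9/9529) = -48802 + 9/9529 = -465034249/9529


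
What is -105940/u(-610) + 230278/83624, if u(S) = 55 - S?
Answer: -870599169/5560996 ≈ -156.55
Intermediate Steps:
-105940/u(-610) + 230278/83624 = -105940/(55 - 1*(-610)) + 230278/83624 = -105940/(55 + 610) + 230278*(1/83624) = -105940/665 + 115139/41812 = -105940*1/665 + 115139/41812 = -21188/133 + 115139/41812 = -870599169/5560996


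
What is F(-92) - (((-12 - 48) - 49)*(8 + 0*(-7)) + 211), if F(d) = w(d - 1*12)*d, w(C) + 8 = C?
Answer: 10965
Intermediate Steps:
w(C) = -8 + C
F(d) = d*(-20 + d) (F(d) = (-8 + (d - 1*12))*d = (-8 + (d - 12))*d = (-8 + (-12 + d))*d = (-20 + d)*d = d*(-20 + d))
F(-92) - (((-12 - 48) - 49)*(8 + 0*(-7)) + 211) = -92*(-20 - 92) - (((-12 - 48) - 49)*(8 + 0*(-7)) + 211) = -92*(-112) - ((-60 - 49)*(8 + 0) + 211) = 10304 - (-109*8 + 211) = 10304 - (-872 + 211) = 10304 - 1*(-661) = 10304 + 661 = 10965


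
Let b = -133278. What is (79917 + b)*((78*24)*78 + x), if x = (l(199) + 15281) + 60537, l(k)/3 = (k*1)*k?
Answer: -18176730957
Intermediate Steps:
l(k) = 3*k**2 (l(k) = 3*((k*1)*k) = 3*(k*k) = 3*k**2)
x = 194621 (x = (3*199**2 + 15281) + 60537 = (3*39601 + 15281) + 60537 = (118803 + 15281) + 60537 = 134084 + 60537 = 194621)
(79917 + b)*((78*24)*78 + x) = (79917 - 133278)*((78*24)*78 + 194621) = -53361*(1872*78 + 194621) = -53361*(146016 + 194621) = -53361*340637 = -18176730957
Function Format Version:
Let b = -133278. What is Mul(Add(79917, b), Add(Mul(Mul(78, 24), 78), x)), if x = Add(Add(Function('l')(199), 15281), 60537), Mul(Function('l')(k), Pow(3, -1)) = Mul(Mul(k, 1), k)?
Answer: -18176730957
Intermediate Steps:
Function('l')(k) = Mul(3, Pow(k, 2)) (Function('l')(k) = Mul(3, Mul(Mul(k, 1), k)) = Mul(3, Mul(k, k)) = Mul(3, Pow(k, 2)))
x = 194621 (x = Add(Add(Mul(3, Pow(199, 2)), 15281), 60537) = Add(Add(Mul(3, 39601), 15281), 60537) = Add(Add(118803, 15281), 60537) = Add(134084, 60537) = 194621)
Mul(Add(79917, b), Add(Mul(Mul(78, 24), 78), x)) = Mul(Add(79917, -133278), Add(Mul(Mul(78, 24), 78), 194621)) = Mul(-53361, Add(Mul(1872, 78), 194621)) = Mul(-53361, Add(146016, 194621)) = Mul(-53361, 340637) = -18176730957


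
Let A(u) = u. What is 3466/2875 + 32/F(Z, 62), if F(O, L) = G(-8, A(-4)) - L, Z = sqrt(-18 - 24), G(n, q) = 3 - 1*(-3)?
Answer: 12762/20125 ≈ 0.63414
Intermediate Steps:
G(n, q) = 6 (G(n, q) = 3 + 3 = 6)
Z = I*sqrt(42) (Z = sqrt(-42) = I*sqrt(42) ≈ 6.4807*I)
F(O, L) = 6 - L
3466/2875 + 32/F(Z, 62) = 3466/2875 + 32/(6 - 1*62) = 3466*(1/2875) + 32/(6 - 62) = 3466/2875 + 32/(-56) = 3466/2875 + 32*(-1/56) = 3466/2875 - 4/7 = 12762/20125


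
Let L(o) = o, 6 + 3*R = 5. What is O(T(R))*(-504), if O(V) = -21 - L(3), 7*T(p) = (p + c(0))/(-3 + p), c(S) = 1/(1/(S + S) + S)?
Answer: 12096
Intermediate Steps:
R = -1/3 (R = -2 + (1/3)*5 = -2 + 5/3 = -1/3 ≈ -0.33333)
c(S) = 1/(S + 1/(2*S)) (c(S) = 1/(1/(2*S) + S) = 1/(S + 1/(2*S)))
T(p) = p/(7*(-3 + p)) (T(p) = ((p + 2*0/(1 + 2*0**2))/(-3 + p))/7 = ((p + 2*0/(1 + 2*0))/(-3 + p))/7 = ((p + 2*0/(1 + 0))/(-3 + p))/7 = ((p + 2*0/1)/(-3 + p))/7 = ((p + 2*0*1)/(-3 + p))/7 = ((p + 0)/(-3 + p))/7 = (p/(-3 + p))/7 = p/(7*(-3 + p)))
O(V) = -24 (O(V) = -21 - 1*3 = -21 - 3 = -24)
O(T(R))*(-504) = -24*(-504) = 12096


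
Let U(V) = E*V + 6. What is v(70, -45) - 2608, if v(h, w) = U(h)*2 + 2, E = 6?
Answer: -1754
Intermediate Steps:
U(V) = 6 + 6*V (U(V) = 6*V + 6 = 6 + 6*V)
v(h, w) = 14 + 12*h (v(h, w) = (6 + 6*h)*2 + 2 = (12 + 12*h) + 2 = 14 + 12*h)
v(70, -45) - 2608 = (14 + 12*70) - 2608 = (14 + 840) - 2608 = 854 - 2608 = -1754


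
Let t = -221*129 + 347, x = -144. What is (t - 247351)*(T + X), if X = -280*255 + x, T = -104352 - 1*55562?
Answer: 63769687954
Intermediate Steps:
T = -159914 (T = -104352 - 55562 = -159914)
t = -28162 (t = -28509 + 347 = -28162)
X = -71544 (X = -280*255 - 144 = -71400 - 144 = -71544)
(t - 247351)*(T + X) = (-28162 - 247351)*(-159914 - 71544) = -275513*(-231458) = 63769687954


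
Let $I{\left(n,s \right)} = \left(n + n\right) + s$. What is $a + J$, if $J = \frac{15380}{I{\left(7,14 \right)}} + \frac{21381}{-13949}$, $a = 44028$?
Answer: $\frac{4352510242}{97643} \approx 44576.0$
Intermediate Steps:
$I{\left(n,s \right)} = s + 2 n$ ($I{\left(n,s \right)} = 2 n + s = s + 2 n$)
$J = \frac{53484238}{97643}$ ($J = \frac{15380}{14 + 2 \cdot 7} + \frac{21381}{-13949} = \frac{15380}{14 + 14} + 21381 \left(- \frac{1}{13949}\right) = \frac{15380}{28} - \frac{21381}{13949} = 15380 \cdot \frac{1}{28} - \frac{21381}{13949} = \frac{3845}{7} - \frac{21381}{13949} = \frac{53484238}{97643} \approx 547.75$)
$a + J = 44028 + \frac{53484238}{97643} = \frac{4352510242}{97643}$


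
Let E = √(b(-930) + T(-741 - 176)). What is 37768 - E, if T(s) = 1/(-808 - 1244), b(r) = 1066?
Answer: 37768 - √124683567/342 ≈ 37735.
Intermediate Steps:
T(s) = -1/2052 (T(s) = 1/(-2052) = -1/2052)
E = √124683567/342 (E = √(1066 - 1/2052) = √(2187431/2052) = √124683567/342 ≈ 32.650)
37768 - E = 37768 - √124683567/342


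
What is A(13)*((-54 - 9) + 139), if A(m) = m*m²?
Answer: 166972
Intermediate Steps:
A(m) = m³
A(13)*((-54 - 9) + 139) = 13³*((-54 - 9) + 139) = 2197*(-63 + 139) = 2197*76 = 166972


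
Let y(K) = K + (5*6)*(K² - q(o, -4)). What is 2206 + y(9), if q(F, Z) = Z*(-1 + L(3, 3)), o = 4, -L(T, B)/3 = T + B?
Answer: 2365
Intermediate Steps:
L(T, B) = -3*B - 3*T (L(T, B) = -3*(T + B) = -3*(B + T) = -3*B - 3*T)
q(F, Z) = -19*Z (q(F, Z) = Z*(-1 + (-3*3 - 3*3)) = Z*(-1 + (-9 - 9)) = Z*(-1 - 18) = Z*(-19) = -19*Z)
y(K) = -2280 + K + 30*K² (y(K) = K + (5*6)*(K² - (-19)*(-4)) = K + 30*(K² - 1*76) = K + 30*(K² - 76) = K + 30*(-76 + K²) = K + (-2280 + 30*K²) = -2280 + K + 30*K²)
2206 + y(9) = 2206 + (-2280 + 9 + 30*9²) = 2206 + (-2280 + 9 + 30*81) = 2206 + (-2280 + 9 + 2430) = 2206 + 159 = 2365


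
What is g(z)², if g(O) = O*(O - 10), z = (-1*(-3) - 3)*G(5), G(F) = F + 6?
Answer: 0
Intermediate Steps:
G(F) = 6 + F
z = 0 (z = (-1*(-3) - 3)*(6 + 5) = (3 - 3)*11 = 0*11 = 0)
g(O) = O*(-10 + O)
g(z)² = (0*(-10 + 0))² = (0*(-10))² = 0² = 0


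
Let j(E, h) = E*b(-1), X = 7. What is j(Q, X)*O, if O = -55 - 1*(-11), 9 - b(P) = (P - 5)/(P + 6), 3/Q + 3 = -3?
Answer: 1122/5 ≈ 224.40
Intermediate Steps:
Q = -1/2 (Q = 3/(-3 - 3) = 3/(-6) = 3*(-1/6) = -1/2 ≈ -0.50000)
b(P) = 9 - (-5 + P)/(6 + P) (b(P) = 9 - (P - 5)/(P + 6) = 9 - (-5 + P)/(6 + P))
j(E, h) = 51*E/5 (j(E, h) = E*((59 + 8*(-1))/(6 - 1)) = E*((59 - 8)/5) = E*((1/5)*51) = E*(51/5) = 51*E/5)
O = -44 (O = -55 + 11 = -44)
j(Q, X)*O = ((51/5)*(-1/2))*(-44) = -51/10*(-44) = 1122/5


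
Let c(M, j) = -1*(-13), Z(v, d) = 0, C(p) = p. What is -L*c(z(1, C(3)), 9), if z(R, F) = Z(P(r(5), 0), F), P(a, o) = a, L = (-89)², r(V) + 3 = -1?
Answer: -102973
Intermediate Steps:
r(V) = -4 (r(V) = -3 - 1 = -4)
L = 7921
z(R, F) = 0
c(M, j) = 13
-L*c(z(1, C(3)), 9) = -7921*13 = -1*102973 = -102973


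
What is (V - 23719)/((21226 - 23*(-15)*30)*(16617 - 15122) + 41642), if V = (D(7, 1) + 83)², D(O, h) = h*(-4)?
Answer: -2913/7874627 ≈ -0.00036992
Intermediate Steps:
D(O, h) = -4*h
V = 6241 (V = (-4*1 + 83)² = (-4 + 83)² = 79² = 6241)
(V - 23719)/((21226 - 23*(-15)*30)*(16617 - 15122) + 41642) = (6241 - 23719)/((21226 - 23*(-15)*30)*(16617 - 15122) + 41642) = -17478/((21226 + 345*30)*1495 + 41642) = -17478/((21226 + 10350)*1495 + 41642) = -17478/(31576*1495 + 41642) = -17478/(47206120 + 41642) = -17478/47247762 = -17478*1/47247762 = -2913/7874627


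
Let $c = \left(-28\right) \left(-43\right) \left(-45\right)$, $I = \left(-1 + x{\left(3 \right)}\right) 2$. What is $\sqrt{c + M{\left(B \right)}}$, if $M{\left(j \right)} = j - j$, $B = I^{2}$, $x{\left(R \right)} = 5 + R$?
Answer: $6 i \sqrt{1505} \approx 232.77 i$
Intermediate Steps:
$I = 14$ ($I = \left(-1 + \left(5 + 3\right)\right) 2 = \left(-1 + 8\right) 2 = 7 \cdot 2 = 14$)
$B = 196$ ($B = 14^{2} = 196$)
$M{\left(j \right)} = 0$
$c = -54180$ ($c = 1204 \left(-45\right) = -54180$)
$\sqrt{c + M{\left(B \right)}} = \sqrt{-54180 + 0} = \sqrt{-54180} = 6 i \sqrt{1505}$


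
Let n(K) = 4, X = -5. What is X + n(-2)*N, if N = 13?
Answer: 47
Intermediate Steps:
X + n(-2)*N = -5 + 4*13 = -5 + 52 = 47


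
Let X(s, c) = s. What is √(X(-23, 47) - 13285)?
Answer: 2*I*√3327 ≈ 115.36*I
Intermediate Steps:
√(X(-23, 47) - 13285) = √(-23 - 13285) = √(-13308) = 2*I*√3327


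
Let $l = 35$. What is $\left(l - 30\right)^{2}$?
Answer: $25$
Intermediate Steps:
$\left(l - 30\right)^{2} = \left(35 - 30\right)^{2} = 5^{2} = 25$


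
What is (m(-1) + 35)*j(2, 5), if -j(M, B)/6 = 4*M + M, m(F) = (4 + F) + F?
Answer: -2220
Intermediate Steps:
m(F) = 4 + 2*F
j(M, B) = -30*M (j(M, B) = -6*(4*M + M) = -30*M)
(m(-1) + 35)*j(2, 5) = ((4 + 2*(-1)) + 35)*(-30*2) = ((4 - 2) + 35)*(-60) = (2 + 35)*(-60) = 37*(-60) = -2220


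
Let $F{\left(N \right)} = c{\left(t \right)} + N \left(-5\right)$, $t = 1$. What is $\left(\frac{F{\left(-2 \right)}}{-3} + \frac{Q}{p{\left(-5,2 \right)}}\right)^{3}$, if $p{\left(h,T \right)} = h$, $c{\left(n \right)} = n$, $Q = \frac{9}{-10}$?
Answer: $- \frac{143055667}{3375000} \approx -42.387$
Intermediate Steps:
$Q = - \frac{9}{10}$ ($Q = 9 \left(- \frac{1}{10}\right) = - \frac{9}{10} \approx -0.9$)
$F{\left(N \right)} = 1 - 5 N$ ($F{\left(N \right)} = 1 + N \left(-5\right) = 1 - 5 N$)
$\left(\frac{F{\left(-2 \right)}}{-3} + \frac{Q}{p{\left(-5,2 \right)}}\right)^{3} = \left(\frac{1 - -10}{-3} - \frac{9}{10 \left(-5\right)}\right)^{3} = \left(\left(1 + 10\right) \left(- \frac{1}{3}\right) - - \frac{9}{50}\right)^{3} = \left(11 \left(- \frac{1}{3}\right) + \frac{9}{50}\right)^{3} = \left(- \frac{11}{3} + \frac{9}{50}\right)^{3} = \left(- \frac{523}{150}\right)^{3} = - \frac{143055667}{3375000}$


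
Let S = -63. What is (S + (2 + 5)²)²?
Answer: 196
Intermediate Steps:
(S + (2 + 5)²)² = (-63 + (2 + 5)²)² = (-63 + 7²)² = (-63 + 49)² = (-14)² = 196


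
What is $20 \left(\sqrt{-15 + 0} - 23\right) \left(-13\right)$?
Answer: $5980 - 260 i \sqrt{15} \approx 5980.0 - 1007.0 i$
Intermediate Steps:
$20 \left(\sqrt{-15 + 0} - 23\right) \left(-13\right) = 20 \left(\sqrt{-15} - 23\right) \left(-13\right) = 20 \left(i \sqrt{15} - 23\right) \left(-13\right) = 20 \left(-23 + i \sqrt{15}\right) \left(-13\right) = 20 \left(299 - 13 i \sqrt{15}\right) = 5980 - 260 i \sqrt{15}$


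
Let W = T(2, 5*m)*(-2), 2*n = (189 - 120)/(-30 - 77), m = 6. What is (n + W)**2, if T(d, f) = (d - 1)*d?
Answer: 855625/45796 ≈ 18.683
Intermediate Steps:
n = -69/214 (n = ((189 - 120)/(-30 - 77))/2 = (69/(-107))/2 = (69*(-1/107))/2 = (1/2)*(-69/107) = -69/214 ≈ -0.32243)
T(d, f) = d*(-1 + d) (T(d, f) = (-1 + d)*d = d*(-1 + d))
W = -4 (W = (2*(-1 + 2))*(-2) = (2*1)*(-2) = 2*(-2) = -4)
(n + W)**2 = (-69/214 - 4)**2 = (-925/214)**2 = 855625/45796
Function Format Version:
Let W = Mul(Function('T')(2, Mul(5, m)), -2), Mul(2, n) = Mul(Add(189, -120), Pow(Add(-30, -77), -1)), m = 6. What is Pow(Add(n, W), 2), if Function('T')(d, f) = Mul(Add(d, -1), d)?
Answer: Rational(855625, 45796) ≈ 18.683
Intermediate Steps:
n = Rational(-69, 214) (n = Mul(Rational(1, 2), Mul(Add(189, -120), Pow(Add(-30, -77), -1))) = Mul(Rational(1, 2), Mul(69, Pow(-107, -1))) = Mul(Rational(1, 2), Mul(69, Rational(-1, 107))) = Mul(Rational(1, 2), Rational(-69, 107)) = Rational(-69, 214) ≈ -0.32243)
Function('T')(d, f) = Mul(d, Add(-1, d)) (Function('T')(d, f) = Mul(Add(-1, d), d) = Mul(d, Add(-1, d)))
W = -4 (W = Mul(Mul(2, Add(-1, 2)), -2) = Mul(Mul(2, 1), -2) = Mul(2, -2) = -4)
Pow(Add(n, W), 2) = Pow(Add(Rational(-69, 214), -4), 2) = Pow(Rational(-925, 214), 2) = Rational(855625, 45796)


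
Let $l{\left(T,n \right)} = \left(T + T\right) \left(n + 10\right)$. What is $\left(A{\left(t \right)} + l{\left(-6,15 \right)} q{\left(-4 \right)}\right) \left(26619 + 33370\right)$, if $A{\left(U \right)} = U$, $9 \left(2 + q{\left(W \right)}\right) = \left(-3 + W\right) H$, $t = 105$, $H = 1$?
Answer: $\frac{168869035}{3} \approx 5.629 \cdot 10^{7}$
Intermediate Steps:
$l{\left(T,n \right)} = 2 T \left(10 + n\right)$
$q{\left(W \right)} = - \frac{7}{3} + \frac{W}{9}$ ($q{\left(W \right)} = -2 + \frac{\left(-3 + W\right) 1}{9} = -2 + \frac{-3 + W}{9} = -2 + \left(- \frac{1}{3} + \frac{W}{9}\right) = - \frac{7}{3} + \frac{W}{9}$)
$\left(A{\left(t \right)} + l{\left(-6,15 \right)} q{\left(-4 \right)}\right) \left(26619 + 33370\right) = \left(105 + 2 \left(-6\right) \left(10 + 15\right) \left(- \frac{7}{3} + \frac{1}{9} \left(-4\right)\right)\right) \left(26619 + 33370\right) = \left(105 + 2 \left(-6\right) 25 \left(- \frac{7}{3} - \frac{4}{9}\right)\right) 59989 = \left(105 - - \frac{2500}{3}\right) 59989 = \left(105 + \frac{2500}{3}\right) 59989 = \frac{2815}{3} \cdot 59989 = \frac{168869035}{3}$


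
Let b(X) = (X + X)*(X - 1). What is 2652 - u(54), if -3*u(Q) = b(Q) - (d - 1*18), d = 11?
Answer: 13687/3 ≈ 4562.3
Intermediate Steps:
b(X) = 2*X*(-1 + X) (b(X) = (2*X)*(-1 + X) = 2*X*(-1 + X))
u(Q) = -7/3 - 2*Q*(-1 + Q)/3 (u(Q) = -(2*Q*(-1 + Q) - (11 - 1*18))/3 = -(2*Q*(-1 + Q) - (11 - 18))/3 = -(2*Q*(-1 + Q) - 1*(-7))/3 = -(2*Q*(-1 + Q) + 7)/3 = -(7 + 2*Q*(-1 + Q))/3 = -7/3 - 2*Q*(-1 + Q)/3)
2652 - u(54) = 2652 - (-7/3 - ⅔*54*(-1 + 54)) = 2652 - (-7/3 - ⅔*54*53) = 2652 - (-7/3 - 1908) = 2652 - 1*(-5731/3) = 2652 + 5731/3 = 13687/3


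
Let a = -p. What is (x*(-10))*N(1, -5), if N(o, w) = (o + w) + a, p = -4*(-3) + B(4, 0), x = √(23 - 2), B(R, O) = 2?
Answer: 180*√21 ≈ 824.86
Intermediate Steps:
x = √21 ≈ 4.5826
p = 14 (p = -4*(-3) + 2 = 12 + 2 = 14)
a = -14 (a = -1*14 = -14)
N(o, w) = -14 + o + w (N(o, w) = (o + w) - 14 = -14 + o + w)
(x*(-10))*N(1, -5) = (√21*(-10))*(-14 + 1 - 5) = -10*√21*(-18) = 180*√21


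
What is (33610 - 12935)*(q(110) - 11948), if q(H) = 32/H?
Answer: -2717207740/11 ≈ -2.4702e+8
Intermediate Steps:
(33610 - 12935)*(q(110) - 11948) = (33610 - 12935)*(32/110 - 11948) = 20675*(32*(1/110) - 11948) = 20675*(16/55 - 11948) = 20675*(-657124/55) = -2717207740/11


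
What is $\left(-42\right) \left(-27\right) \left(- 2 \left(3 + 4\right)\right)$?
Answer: $-15876$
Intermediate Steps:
$\left(-42\right) \left(-27\right) \left(- 2 \left(3 + 4\right)\right) = 1134 \left(\left(-2\right) 7\right) = 1134 \left(-14\right) = -15876$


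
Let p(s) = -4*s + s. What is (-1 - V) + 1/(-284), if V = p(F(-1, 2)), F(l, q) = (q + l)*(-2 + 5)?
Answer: 2271/284 ≈ 7.9965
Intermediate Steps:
F(l, q) = 3*l + 3*q (F(l, q) = (l + q)*3 = 3*l + 3*q)
p(s) = -3*s
V = -9 (V = -3*(3*(-1) + 3*2) = -3*(-3 + 6) = -3*3 = -9)
(-1 - V) + 1/(-284) = (-1 - 1*(-9)) + 1/(-284) = (-1 + 9) - 1/284 = 8 - 1/284 = 2271/284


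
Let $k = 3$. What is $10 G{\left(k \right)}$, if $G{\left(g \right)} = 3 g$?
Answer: $90$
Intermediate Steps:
$10 G{\left(k \right)} = 10 \cdot 3 \cdot 3 = 10 \cdot 9 = 90$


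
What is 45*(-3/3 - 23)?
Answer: -1080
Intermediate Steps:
45*(-3/3 - 23) = 45*(-3*⅓ - 23) = 45*(-1 - 23) = 45*(-24) = -1080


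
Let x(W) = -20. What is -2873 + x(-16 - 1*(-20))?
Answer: -2893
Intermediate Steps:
-2873 + x(-16 - 1*(-20)) = -2873 - 20 = -2893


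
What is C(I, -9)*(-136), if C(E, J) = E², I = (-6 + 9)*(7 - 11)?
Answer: -19584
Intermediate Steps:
I = -12 (I = 3*(-4) = -12)
C(I, -9)*(-136) = (-12)²*(-136) = 144*(-136) = -19584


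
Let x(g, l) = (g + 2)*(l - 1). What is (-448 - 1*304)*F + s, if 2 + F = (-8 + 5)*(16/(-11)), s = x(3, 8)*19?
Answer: -12237/11 ≈ -1112.5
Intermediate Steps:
x(g, l) = (-1 + l)*(2 + g) (x(g, l) = (2 + g)*(-1 + l) = (-1 + l)*(2 + g))
s = 665 (s = (-2 - 1*3 + 2*8 + 3*8)*19 = (-2 - 3 + 16 + 24)*19 = 35*19 = 665)
F = 26/11 (F = -2 + (-8 + 5)*(16/(-11)) = -2 - 48*(-1)/11 = -2 - 3*(-16/11) = -2 + 48/11 = 26/11 ≈ 2.3636)
(-448 - 1*304)*F + s = (-448 - 1*304)*(26/11) + 665 = (-448 - 304)*(26/11) + 665 = -752*26/11 + 665 = -19552/11 + 665 = -12237/11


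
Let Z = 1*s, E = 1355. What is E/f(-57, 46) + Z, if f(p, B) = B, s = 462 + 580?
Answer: 49287/46 ≈ 1071.5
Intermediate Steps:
s = 1042
Z = 1042 (Z = 1*1042 = 1042)
E/f(-57, 46) + Z = 1355/46 + 1042 = 49287/46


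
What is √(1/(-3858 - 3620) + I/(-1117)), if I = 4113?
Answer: I*√256920392141306/8352926 ≈ 1.9189*I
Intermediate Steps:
√(1/(-3858 - 3620) + I/(-1117)) = √(1/(-3858 - 3620) + 4113/(-1117)) = √(1/(-7478) + 4113*(-1/1117)) = √(-1/7478 - 4113/1117) = √(-30758131/8352926) = I*√256920392141306/8352926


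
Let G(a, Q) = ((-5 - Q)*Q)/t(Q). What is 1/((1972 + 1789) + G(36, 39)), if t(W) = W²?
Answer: 39/146635 ≈ 0.00026597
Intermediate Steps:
G(a, Q) = (-5 - Q)/Q (G(a, Q) = ((-5 - Q)*Q)/(Q²) = (Q*(-5 - Q))/Q² = (-5 - Q)/Q)
1/((1972 + 1789) + G(36, 39)) = 1/((1972 + 1789) + (-5 - 1*39)/39) = 1/(3761 + (-5 - 39)/39) = 1/(3761 + (1/39)*(-44)) = 1/(3761 - 44/39) = 1/(146635/39) = 39/146635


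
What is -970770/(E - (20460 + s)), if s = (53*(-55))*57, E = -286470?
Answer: 64718/9385 ≈ 6.8959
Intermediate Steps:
s = -166155 (s = -2915*57 = -166155)
-970770/(E - (20460 + s)) = -970770/(-286470 - (20460 - 166155)) = -970770/(-286470 - 1*(-145695)) = -970770/(-286470 + 145695) = -970770/(-140775) = -970770*(-1/140775) = 64718/9385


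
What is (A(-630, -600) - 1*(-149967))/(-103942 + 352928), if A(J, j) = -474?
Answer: 149493/248986 ≈ 0.60041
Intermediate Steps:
(A(-630, -600) - 1*(-149967))/(-103942 + 352928) = (-474 - 1*(-149967))/(-103942 + 352928) = (-474 + 149967)/248986 = 149493*(1/248986) = 149493/248986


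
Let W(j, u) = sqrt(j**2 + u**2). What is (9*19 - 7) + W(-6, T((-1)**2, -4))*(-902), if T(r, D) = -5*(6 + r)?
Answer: 164 - 902*sqrt(1261) ≈ -31867.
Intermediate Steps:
T(r, D) = -30 - 5*r
(9*19 - 7) + W(-6, T((-1)**2, -4))*(-902) = (9*19 - 7) + sqrt((-6)**2 + (-30 - 5*(-1)**2)**2)*(-902) = (171 - 7) + sqrt(36 + (-30 - 5*1)**2)*(-902) = 164 + sqrt(36 + (-30 - 5)**2)*(-902) = 164 + sqrt(36 + (-35)**2)*(-902) = 164 + sqrt(36 + 1225)*(-902) = 164 + sqrt(1261)*(-902) = 164 - 902*sqrt(1261)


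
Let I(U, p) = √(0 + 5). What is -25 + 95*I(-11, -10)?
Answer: -25 + 95*√5 ≈ 187.43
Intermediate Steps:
I(U, p) = √5
-25 + 95*I(-11, -10) = -25 + 95*√5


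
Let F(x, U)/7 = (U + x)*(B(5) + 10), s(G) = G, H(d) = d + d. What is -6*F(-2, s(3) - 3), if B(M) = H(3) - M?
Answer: 924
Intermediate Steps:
H(d) = 2*d
B(M) = 6 - M (B(M) = 2*3 - M = 6 - M)
F(x, U) = 77*U + 77*x (F(x, U) = 7*((U + x)*((6 - 1*5) + 10)) = 7*((U + x)*((6 - 5) + 10)) = 7*((U + x)*(1 + 10)) = 7*((U + x)*11) = 7*(11*U + 11*x) = 77*U + 77*x)
-6*F(-2, s(3) - 3) = -6*(77*(3 - 3) + 77*(-2)) = -6*(77*0 - 154) = -6*(0 - 154) = -6*(-154) = 924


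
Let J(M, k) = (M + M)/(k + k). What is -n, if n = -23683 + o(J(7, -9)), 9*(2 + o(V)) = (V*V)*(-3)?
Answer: 5755504/243 ≈ 23685.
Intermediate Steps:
J(M, k) = M/k (J(M, k) = (2*M)/((2*k)) = (2*M)*(1/(2*k)) = M/k)
o(V) = -2 - V²/3 (o(V) = -2 + ((V*V)*(-3))/9 = -2 + (V²*(-3))/9 = -2 + (-3*V²)/9 = -2 - V²/3)
n = -5755504/243 (n = -23683 + (-2 - (7/(-9))²/3) = -23683 + (-2 - (7*(-⅑))²/3) = -23683 + (-2 - (-7/9)²/3) = -23683 + (-2 - ⅓*49/81) = -23683 + (-2 - 49/243) = -23683 - 535/243 = -5755504/243 ≈ -23685.)
-n = -1*(-5755504/243) = 5755504/243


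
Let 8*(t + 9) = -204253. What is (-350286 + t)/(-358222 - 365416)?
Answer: 3006613/5789104 ≈ 0.51936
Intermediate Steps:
t = -204325/8 (t = -9 + (⅛)*(-204253) = -9 - 204253/8 = -204325/8 ≈ -25541.)
(-350286 + t)/(-358222 - 365416) = (-350286 - 204325/8)/(-358222 - 365416) = -3006613/8/(-723638) = -3006613/8*(-1/723638) = 3006613/5789104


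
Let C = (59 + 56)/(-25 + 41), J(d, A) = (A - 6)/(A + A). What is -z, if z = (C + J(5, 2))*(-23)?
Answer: 2277/16 ≈ 142.31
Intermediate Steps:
J(d, A) = (-6 + A)/(2*A) (J(d, A) = (-6 + A)/((2*A)) = (-6 + A)*(1/(2*A)) = (-6 + A)/(2*A))
C = 115/16 ≈ 7.1875
z = -2277/16 (z = (115/16 + (½)*(-6 + 2)/2)*(-23) = (115/16 + (½)*(½)*(-4))*(-23) = (115/16 - 1)*(-23) = (99/16)*(-23) = -2277/16 ≈ -142.31)
-z = -1*(-2277/16) = 2277/16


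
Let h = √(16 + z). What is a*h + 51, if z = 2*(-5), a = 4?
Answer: 51 + 4*√6 ≈ 60.798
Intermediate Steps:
z = -10
h = √6 (h = √(16 - 10) = √6 ≈ 2.4495)
a*h + 51 = 4*√6 + 51 = 51 + 4*√6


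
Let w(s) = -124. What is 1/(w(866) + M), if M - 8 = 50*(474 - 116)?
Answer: 1/17784 ≈ 5.6230e-5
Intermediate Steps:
M = 17908 (M = 8 + 50*(474 - 116) = 8 + 50*358 = 8 + 17900 = 17908)
1/(w(866) + M) = 1/(-124 + 17908) = 1/17784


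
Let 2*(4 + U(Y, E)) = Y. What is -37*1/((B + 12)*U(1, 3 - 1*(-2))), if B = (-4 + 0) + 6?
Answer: 37/49 ≈ 0.75510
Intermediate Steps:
U(Y, E) = -4 + Y/2
B = 2 (B = -4 + 6 = 2)
-37*1/((B + 12)*U(1, 3 - 1*(-2))) = -37*1/((-4 + (½)*1)*(2 + 12)) = -37*1/(14*(-4 + ½)) = -37/((-7/2*14)) = -37/(-49) = -37*(-1/49) = 37/49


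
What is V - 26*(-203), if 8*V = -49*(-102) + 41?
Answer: 47263/8 ≈ 5907.9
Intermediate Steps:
V = 5039/8 (V = (-49*(-102) + 41)/8 = (4998 + 41)/8 = (1/8)*5039 = 5039/8 ≈ 629.88)
V - 26*(-203) = 5039/8 - 26*(-203) = 5039/8 + 5278 = 47263/8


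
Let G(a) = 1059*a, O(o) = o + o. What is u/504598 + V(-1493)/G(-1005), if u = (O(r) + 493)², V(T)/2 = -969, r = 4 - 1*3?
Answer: 87252264433/179013709470 ≈ 0.48741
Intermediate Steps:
r = 1 (r = 4 - 3 = 1)
O(o) = 2*o
V(T) = -1938 (V(T) = 2*(-969) = -1938)
u = 245025 (u = (2*1 + 493)² = (2 + 493)² = 495² = 245025)
u/504598 + V(-1493)/G(-1005) = 245025/504598 - 1938/(1059*(-1005)) = 245025*(1/504598) - 1938/(-1064295) = 245025/504598 - 1938*(-1/1064295) = 245025/504598 + 646/354765 = 87252264433/179013709470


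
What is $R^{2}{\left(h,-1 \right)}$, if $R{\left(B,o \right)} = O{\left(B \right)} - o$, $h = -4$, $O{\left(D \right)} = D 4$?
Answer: $225$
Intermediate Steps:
$O{\left(D \right)} = 4 D$
$R{\left(B,o \right)} = - o + 4 B$ ($R{\left(B,o \right)} = 4 B - o = - o + 4 B$)
$R^{2}{\left(h,-1 \right)} = \left(\left(-1\right) \left(-1\right) + 4 \left(-4\right)\right)^{2} = \left(1 - 16\right)^{2} = \left(-15\right)^{2} = 225$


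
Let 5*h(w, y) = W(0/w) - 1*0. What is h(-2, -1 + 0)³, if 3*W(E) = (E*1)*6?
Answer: 0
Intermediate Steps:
W(E) = 2*E (W(E) = ((E*1)*6)/3 = (E*6)/3 = (6*E)/3 = 2*E)
h(w, y) = 0 (h(w, y) = (2*(0/w) - 1*0)/5 = (2*0 + 0)/5 = (0 + 0)/5 = (⅕)*0 = 0)
h(-2, -1 + 0)³ = 0³ = 0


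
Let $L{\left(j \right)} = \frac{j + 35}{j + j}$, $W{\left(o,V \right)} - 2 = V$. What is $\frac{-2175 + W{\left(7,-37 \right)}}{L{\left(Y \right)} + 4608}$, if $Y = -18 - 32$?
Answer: $- \frac{44200}{92163} \approx -0.47959$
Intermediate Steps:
$Y = -50$
$W{\left(o,V \right)} = 2 + V$
$L{\left(j \right)} = \frac{35 + j}{2 j}$
$\frac{-2175 + W{\left(7,-37 \right)}}{L{\left(Y \right)} + 4608} = \frac{-2175 + \left(2 - 37\right)}{\frac{35 - 50}{2 \left(-50\right)} + 4608} = \frac{-2175 - 35}{\frac{1}{2} \left(- \frac{1}{50}\right) \left(-15\right) + 4608} = - \frac{2210}{\frac{3}{20} + 4608} = - \frac{2210}{\frac{92163}{20}} = \left(-2210\right) \frac{20}{92163} = - \frac{44200}{92163}$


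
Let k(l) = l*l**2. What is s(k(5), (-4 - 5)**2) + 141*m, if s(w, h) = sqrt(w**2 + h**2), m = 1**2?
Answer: 141 + sqrt(22186) ≈ 289.95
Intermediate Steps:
k(l) = l**3
m = 1
s(w, h) = sqrt(h**2 + w**2)
s(k(5), (-4 - 5)**2) + 141*m = sqrt(((-4 - 5)**2)**2 + (5**3)**2) + 141*1 = sqrt(((-9)**2)**2 + 125**2) + 141 = sqrt(81**2 + 15625) + 141 = sqrt(6561 + 15625) + 141 = sqrt(22186) + 141 = 141 + sqrt(22186)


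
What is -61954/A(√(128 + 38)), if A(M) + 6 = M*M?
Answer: -30977/80 ≈ -387.21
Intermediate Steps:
A(M) = -6 + M² (A(M) = -6 + M*M = -6 + M²)
-61954/A(√(128 + 38)) = -61954/(-6 + (√(128 + 38))²) = -61954/(-6 + (√166)²) = -61954/(-6 + 166) = -61954/160 = -61954*1/160 = -30977/80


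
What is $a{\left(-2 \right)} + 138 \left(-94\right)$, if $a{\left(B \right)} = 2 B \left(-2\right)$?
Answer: $-12964$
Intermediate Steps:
$a{\left(B \right)} = - 4 B$
$a{\left(-2 \right)} + 138 \left(-94\right) = \left(-4\right) \left(-2\right) + 138 \left(-94\right) = 8 - 12972 = -12964$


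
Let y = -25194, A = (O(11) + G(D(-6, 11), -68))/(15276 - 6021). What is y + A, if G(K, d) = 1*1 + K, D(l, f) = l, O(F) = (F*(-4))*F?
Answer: -77723653/3085 ≈ -25194.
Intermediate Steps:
O(F) = -4*F² (O(F) = (-4*F)*F = -4*F²)
G(K, d) = 1 + K
A = -163/3085 (A = (-4*11² + (1 - 6))/(15276 - 6021) = (-4*121 - 5)/9255 = (-484 - 5)*(1/9255) = -489*1/9255 = -163/3085 ≈ -0.052836)
y + A = -25194 - 163/3085 = -77723653/3085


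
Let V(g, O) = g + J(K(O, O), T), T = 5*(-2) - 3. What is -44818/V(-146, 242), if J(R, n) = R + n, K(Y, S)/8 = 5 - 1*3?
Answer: 44818/143 ≈ 313.41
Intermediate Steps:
K(Y, S) = 16 (K(Y, S) = 8*(5 - 1*3) = 8*(5 - 3) = 8*2 = 16)
T = -13 (T = -10 - 3 = -13)
V(g, O) = 3 + g (V(g, O) = g + (16 - 13) = g + 3 = 3 + g)
-44818/V(-146, 242) = -44818/(3 - 146) = -44818/(-143) = -44818*(-1/143) = 44818/143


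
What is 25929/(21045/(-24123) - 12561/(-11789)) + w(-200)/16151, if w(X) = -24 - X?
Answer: 39698331128130587/295614434066 ≈ 1.3429e+5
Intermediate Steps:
25929/(21045/(-24123) - 12561/(-11789)) + w(-200)/16151 = 25929/(21045/(-24123) - 12561/(-11789)) + (-24 - 1*(-200))/16151 = 25929/(21045*(-1/24123) - 12561*(-1/11789)) + (-24 + 200)*(1/16151) = 25929/(-7015/8041 + 12561/11789) + 176*(1/16151) = 25929/(18303166/94795349) + 176/16151 = 25929*(94795349/18303166) + 176/16151 = 2457948604221/18303166 + 176/16151 = 39698331128130587/295614434066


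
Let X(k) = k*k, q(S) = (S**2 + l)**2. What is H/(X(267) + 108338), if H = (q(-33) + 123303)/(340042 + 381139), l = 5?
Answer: 1320139/129543579487 ≈ 1.0191e-5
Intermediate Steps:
q(S) = (5 + S**2)**2 (q(S) = (S**2 + 5)**2 = (5 + S**2)**2)
X(k) = k**2
H = 1320139/721181 (H = ((5 + (-33)**2)**2 + 123303)/(340042 + 381139) = ((5 + 1089)**2 + 123303)/721181 = (1094**2 + 123303)*(1/721181) = (1196836 + 123303)*(1/721181) = 1320139*(1/721181) = 1320139/721181 ≈ 1.8305)
H/(X(267) + 108338) = 1320139/(721181*(267**2 + 108338)) = 1320139/(721181*(71289 + 108338)) = (1320139/721181)/179627 = (1320139/721181)*(1/179627) = 1320139/129543579487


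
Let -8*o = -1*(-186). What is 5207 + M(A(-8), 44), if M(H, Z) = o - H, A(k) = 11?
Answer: 20691/4 ≈ 5172.8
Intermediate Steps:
o = -93/4 (o = -(-1)*(-186)/8 = -1/8*186 = -93/4 ≈ -23.250)
M(H, Z) = -93/4 - H
5207 + M(A(-8), 44) = 5207 + (-93/4 - 1*11) = 5207 + (-93/4 - 11) = 5207 - 137/4 = 20691/4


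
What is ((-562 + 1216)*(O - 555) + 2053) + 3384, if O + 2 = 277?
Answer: -177683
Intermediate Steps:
O = 275 (O = -2 + 277 = 275)
((-562 + 1216)*(O - 555) + 2053) + 3384 = ((-562 + 1216)*(275 - 555) + 2053) + 3384 = (654*(-280) + 2053) + 3384 = (-183120 + 2053) + 3384 = -181067 + 3384 = -177683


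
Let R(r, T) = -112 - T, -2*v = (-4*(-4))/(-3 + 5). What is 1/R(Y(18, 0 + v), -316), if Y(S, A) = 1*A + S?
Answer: 1/204 ≈ 0.0049020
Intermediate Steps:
v = -4 (v = -(-4*(-4))/(2*(-3 + 5)) = -8/2 = -½*8 = -4)
Y(S, A) = A + S
1/R(Y(18, 0 + v), -316) = 1/(-112 - 1*(-316)) = 1/(-112 + 316) = 1/204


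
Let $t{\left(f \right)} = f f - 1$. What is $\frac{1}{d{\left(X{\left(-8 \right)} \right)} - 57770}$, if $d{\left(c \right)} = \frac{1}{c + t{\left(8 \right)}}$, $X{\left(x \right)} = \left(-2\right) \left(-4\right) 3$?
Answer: $- \frac{87}{5025989} \approx -1.731 \cdot 10^{-5}$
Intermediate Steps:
$X{\left(x \right)} = 24$ ($X{\left(x \right)} = 8 \cdot 3 = 24$)
$t{\left(f \right)} = -1 + f^{2}$ ($t{\left(f \right)} = f^{2} - 1 = -1 + f^{2}$)
$d{\left(c \right)} = \frac{1}{63 + c}$ ($d{\left(c \right)} = \frac{1}{c - \left(1 - 8^{2}\right)} = \frac{1}{c + \left(-1 + 64\right)} = \frac{1}{c + 63} = \frac{1}{63 + c}$)
$\frac{1}{d{\left(X{\left(-8 \right)} \right)} - 57770} = \frac{1}{\frac{1}{63 + 24} - 57770} = \frac{1}{\frac{1}{87} - 57770} = \frac{1}{- \frac{5025989}{87}} = - \frac{87}{5025989}$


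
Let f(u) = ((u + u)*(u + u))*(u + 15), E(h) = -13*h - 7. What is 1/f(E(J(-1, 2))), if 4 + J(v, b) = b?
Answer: 1/49096 ≈ 2.0368e-5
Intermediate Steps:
J(v, b) = -4 + b
E(h) = -7 - 13*h
f(u) = 4*u²*(15 + u) (f(u) = ((2*u)*(2*u))*(15 + u) = (4*u²)*(15 + u) = 4*u²*(15 + u))
1/f(E(J(-1, 2))) = 1/(4*(-7 - 13*(-4 + 2))²*(15 + (-7 - 13*(-4 + 2)))) = 1/(4*(-7 - 13*(-2))²*(15 + (-7 - 13*(-2)))) = 1/(4*(-7 + 26)²*(15 + (-7 + 26))) = 1/(4*19²*(15 + 19)) = 1/(4*361*34) = 1/49096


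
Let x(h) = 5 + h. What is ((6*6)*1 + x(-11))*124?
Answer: 3720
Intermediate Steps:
((6*6)*1 + x(-11))*124 = ((6*6)*1 + (5 - 11))*124 = (36*1 - 6)*124 = (36 - 6)*124 = 30*124 = 3720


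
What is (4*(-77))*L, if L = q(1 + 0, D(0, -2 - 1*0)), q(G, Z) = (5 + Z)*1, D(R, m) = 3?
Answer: -2464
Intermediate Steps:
q(G, Z) = 5 + Z
L = 8 (L = 5 + 3 = 8)
(4*(-77))*L = (4*(-77))*8 = -308*8 = -2464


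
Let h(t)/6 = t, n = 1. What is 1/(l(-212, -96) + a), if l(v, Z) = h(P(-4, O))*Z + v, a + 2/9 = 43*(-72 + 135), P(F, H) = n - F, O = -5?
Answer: -9/3449 ≈ -0.0026095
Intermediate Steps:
P(F, H) = 1 - F
h(t) = 6*t
a = 24379/9 (a = -2/9 + 43*(-72 + 135) = -2/9 + 43*63 = -2/9 + 2709 = 24379/9 ≈ 2708.8)
l(v, Z) = v + 30*Z (l(v, Z) = (6*(1 - 1*(-4)))*Z + v = (6*(1 + 4))*Z + v = (6*5)*Z + v = 30*Z + v = v + 30*Z)
1/(l(-212, -96) + a) = 1/((-212 + 30*(-96)) + 24379/9) = 1/((-212 - 2880) + 24379/9) = 1/(-3092 + 24379/9) = 1/(-3449/9) = -9/3449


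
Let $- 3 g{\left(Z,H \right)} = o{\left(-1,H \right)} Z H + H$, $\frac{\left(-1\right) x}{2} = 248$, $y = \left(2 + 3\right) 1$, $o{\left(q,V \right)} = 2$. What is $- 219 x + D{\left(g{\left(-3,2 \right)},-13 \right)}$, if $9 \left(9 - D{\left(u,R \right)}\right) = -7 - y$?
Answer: $\frac{325903}{3} \approx 1.0863 \cdot 10^{5}$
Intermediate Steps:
$y = 5$ ($y = 5 \cdot 1 = 5$)
$x = -496$ ($x = \left(-2\right) 248 = -496$)
$g{\left(Z,H \right)} = - \frac{H}{3} - \frac{2 H Z}{3}$ ($g{\left(Z,H \right)} = - \frac{2 Z H + H}{3} = - \frac{2 H Z + H}{3} = - \frac{H + 2 H Z}{3} = - \frac{H}{3} - \frac{2 H Z}{3}$)
$D{\left(u,R \right)} = \frac{31}{3}$ ($D{\left(u,R \right)} = 9 - \frac{-7 - 5}{9} = 9 - - \frac{4}{3} = 9 + \frac{4}{3} = \frac{31}{3}$)
$- 219 x + D{\left(g{\left(-3,2 \right)},-13 \right)} = \left(-219\right) \left(-496\right) + \frac{31}{3} = 108624 + \frac{31}{3} = \frac{325903}{3}$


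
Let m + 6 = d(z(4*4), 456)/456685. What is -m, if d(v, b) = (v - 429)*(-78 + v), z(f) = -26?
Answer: 538558/91337 ≈ 5.8964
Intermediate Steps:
d(v, b) = (-429 + v)*(-78 + v)
m = -538558/91337 (m = -6 + (33462 + (-26)**2 - 507*(-26))/456685 = -6 + (33462 + 676 + 13182)*(1/456685) = -6 + 47320*(1/456685) = -6 + 9464/91337 = -538558/91337 ≈ -5.8964)
-m = -1*(-538558/91337) = 538558/91337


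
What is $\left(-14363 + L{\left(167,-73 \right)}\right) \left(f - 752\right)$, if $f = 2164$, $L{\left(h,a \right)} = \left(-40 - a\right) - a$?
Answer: $-20130884$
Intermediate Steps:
$L{\left(h,a \right)} = -40 - 2 a$
$\left(-14363 + L{\left(167,-73 \right)}\right) \left(f - 752\right) = \left(-14363 - -106\right) \left(2164 - 752\right) = \left(-14363 + \left(-40 + 146\right)\right) 1412 = \left(-14363 + 106\right) 1412 = \left(-14257\right) 1412 = -20130884$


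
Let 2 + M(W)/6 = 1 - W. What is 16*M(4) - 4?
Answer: -484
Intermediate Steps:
M(W) = -6 - 6*W (M(W) = -12 + 6*(1 - W) = -12 + (6 - 6*W) = -6 - 6*W)
16*M(4) - 4 = 16*(-6 - 6*4) - 4 = 16*(-6 - 24) - 4 = 16*(-30) - 4 = -480 - 4 = -484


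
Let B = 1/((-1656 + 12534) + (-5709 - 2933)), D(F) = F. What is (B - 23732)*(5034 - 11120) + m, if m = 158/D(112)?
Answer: 4521329088365/31304 ≈ 1.4443e+8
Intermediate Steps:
m = 79/56 (m = 158/112 = 158*(1/112) = 79/56 ≈ 1.4107)
B = 1/2236 (B = 1/(10878 - 8642) = 1/2236 ≈ 0.00044723)
(B - 23732)*(5034 - 11120) + m = (1/2236 - 23732)*(5034 - 11120) + 79/56 = -53064751/2236*(-6086) + 79/56 = 161476037293/1118 + 79/56 = 4521329088365/31304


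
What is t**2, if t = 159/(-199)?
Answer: 25281/39601 ≈ 0.63839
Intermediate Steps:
t = -159/199 (t = 159*(-1/199) = -159/199 ≈ -0.79900)
t**2 = (-159/199)**2 = 25281/39601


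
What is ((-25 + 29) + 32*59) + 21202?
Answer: 23094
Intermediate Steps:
((-25 + 29) + 32*59) + 21202 = (4 + 1888) + 21202 = 1892 + 21202 = 23094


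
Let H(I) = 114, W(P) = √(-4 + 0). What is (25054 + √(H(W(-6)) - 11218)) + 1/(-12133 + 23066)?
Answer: 273915383/10933 + 4*I*√694 ≈ 25054.0 + 105.38*I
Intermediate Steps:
W(P) = 2*I (W(P) = √(-4) = 2*I)
(25054 + √(H(W(-6)) - 11218)) + 1/(-12133 + 23066) = (25054 + √(114 - 11218)) + 1/(-12133 + 23066) = (25054 + √(-11104)) + 1/10933 = (25054 + 4*I*√694) + 1/10933 = 273915383/10933 + 4*I*√694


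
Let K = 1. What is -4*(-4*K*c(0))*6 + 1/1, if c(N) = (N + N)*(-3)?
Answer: 1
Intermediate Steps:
c(N) = -6*N (c(N) = (2*N)*(-3) = -6*N)
-4*(-4*K*c(0))*6 + 1/1 = -4*(-4*(-6*0))*6 + 1/1 = -4*(-4*0)*6 + 1 = -0*6 + 1 = -4*0 + 1 = 0 + 1 = 1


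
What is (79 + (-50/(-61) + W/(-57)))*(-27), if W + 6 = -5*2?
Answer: -2506581/1159 ≈ -2162.7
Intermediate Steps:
W = -16 (W = -6 - 5*2 = -6 - 10 = -16)
(79 + (-50/(-61) + W/(-57)))*(-27) = (79 + (-50/(-61) - 16/(-57)))*(-27) = (79 + (-50*(-1/61) - 16*(-1/57)))*(-27) = (79 + (50/61 + 16/57))*(-27) = (79 + 3826/3477)*(-27) = (278509/3477)*(-27) = -2506581/1159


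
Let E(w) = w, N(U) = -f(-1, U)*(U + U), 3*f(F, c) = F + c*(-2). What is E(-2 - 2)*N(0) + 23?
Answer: 23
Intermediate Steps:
f(F, c) = -2*c/3 + F/3 (f(F, c) = (F + c*(-2))/3 = (F - 2*c)/3 = -2*c/3 + F/3)
N(U) = -2*U*(-⅓ - 2*U/3) (N(U) = -(-2*U/3 + (⅓)*(-1))*(U + U) = -(-2*U/3 - ⅓)*2*U = -(-⅓ - 2*U/3)*2*U = -2*U*(-⅓ - 2*U/3))
E(-2 - 2)*N(0) + 23 = (-2 - 2)*((⅔)*0*(1 + 2*0)) + 23 = -8*0*(1 + 0)/3 + 23 = -8*0/3 + 23 = -4*0 + 23 = 0 + 23 = 23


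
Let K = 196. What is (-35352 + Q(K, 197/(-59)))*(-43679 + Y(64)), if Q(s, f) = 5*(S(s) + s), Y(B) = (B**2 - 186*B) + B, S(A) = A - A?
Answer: 1767511356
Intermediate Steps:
S(A) = 0
Y(B) = B**2 - 185*B
Q(s, f) = 5*s (Q(s, f) = 5*(0 + s) = 5*s)
(-35352 + Q(K, 197/(-59)))*(-43679 + Y(64)) = (-35352 + 5*196)*(-43679 + 64*(-185 + 64)) = (-35352 + 980)*(-43679 + 64*(-121)) = -34372*(-43679 - 7744) = -34372*(-51423) = 1767511356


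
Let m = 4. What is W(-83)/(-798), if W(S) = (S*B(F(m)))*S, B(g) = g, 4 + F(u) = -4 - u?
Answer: 13778/133 ≈ 103.59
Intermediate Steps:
F(u) = -8 - u (F(u) = -4 + (-4 - u) = -8 - u)
W(S) = -12*S² (W(S) = (S*(-8 - 1*4))*S = (S*(-8 - 4))*S = (S*(-12))*S = (-12*S)*S = -12*S²)
W(-83)/(-798) = -12*(-83)²/(-798) = -12*6889*(-1/798) = -82668*(-1/798) = 13778/133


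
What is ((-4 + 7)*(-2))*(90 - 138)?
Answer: 288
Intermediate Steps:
((-4 + 7)*(-2))*(90 - 138) = (3*(-2))*(-48) = -6*(-48) = 288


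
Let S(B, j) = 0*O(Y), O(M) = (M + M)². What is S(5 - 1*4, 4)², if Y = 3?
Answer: 0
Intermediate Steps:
O(M) = 4*M² (O(M) = (2*M)² = 4*M²)
S(B, j) = 0 (S(B, j) = 0*(4*3²) = 0*(4*9) = 0*36 = 0)
S(5 - 1*4, 4)² = 0² = 0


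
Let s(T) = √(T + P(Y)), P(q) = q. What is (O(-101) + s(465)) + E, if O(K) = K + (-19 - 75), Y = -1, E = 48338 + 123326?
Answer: 171469 + 4*√29 ≈ 1.7149e+5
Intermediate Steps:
E = 171664
O(K) = -94 + K (O(K) = K - 94 = -94 + K)
s(T) = √(-1 + T) (s(T) = √(T - 1) = √(-1 + T))
(O(-101) + s(465)) + E = ((-94 - 101) + √(-1 + 465)) + 171664 = (-195 + √464) + 171664 = (-195 + 4*√29) + 171664 = 171469 + 4*√29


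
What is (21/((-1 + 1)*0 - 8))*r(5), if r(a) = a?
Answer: -105/8 ≈ -13.125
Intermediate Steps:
(21/((-1 + 1)*0 - 8))*r(5) = (21/((-1 + 1)*0 - 8))*5 = (21/(0*0 - 8))*5 = (21/(0 - 8))*5 = (21/(-8))*5 = (21*(-⅛))*5 = -21/8*5 = -105/8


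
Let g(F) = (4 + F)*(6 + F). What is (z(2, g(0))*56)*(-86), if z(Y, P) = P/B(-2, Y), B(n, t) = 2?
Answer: -57792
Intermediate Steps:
z(Y, P) = P/2
(z(2, g(0))*56)*(-86) = (((24 + 0² + 10*0)/2)*56)*(-86) = (((24 + 0 + 0)/2)*56)*(-86) = (((½)*24)*56)*(-86) = (12*56)*(-86) = 672*(-86) = -57792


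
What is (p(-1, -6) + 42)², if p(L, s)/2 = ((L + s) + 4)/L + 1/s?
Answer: 20449/9 ≈ 2272.1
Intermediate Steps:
p(L, s) = 2/s + 2*(4 + L + s)/L (p(L, s) = 2*(((L + s) + 4)/L + 1/s) = 2*((4 + L + s)/L + 1/s) = 2*(1/s + (4 + L + s)/L) = 2/s + 2*(4 + L + s)/L)
(p(-1, -6) + 42)² = ((2 + 2/(-6) + 8/(-1) + 2*(-6)/(-1)) + 42)² = ((2 + 2*(-⅙) + 8*(-1) + 2*(-6)*(-1)) + 42)² = ((2 - ⅓ - 8 + 12) + 42)² = (17/3 + 42)² = (143/3)² = 20449/9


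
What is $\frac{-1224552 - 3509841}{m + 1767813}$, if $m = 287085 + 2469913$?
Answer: $- \frac{4734393}{4524811} \approx -1.0463$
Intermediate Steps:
$m = 2756998$
$\frac{-1224552 - 3509841}{m + 1767813} = \frac{-1224552 - 3509841}{2756998 + 1767813} = - \frac{4734393}{4524811}$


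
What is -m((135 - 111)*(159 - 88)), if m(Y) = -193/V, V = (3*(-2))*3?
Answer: -193/18 ≈ -10.722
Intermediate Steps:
V = -18 (V = -6*3 = -18)
m(Y) = 193/18 (m(Y) = -193/(-18) = -193*(-1/18) = 193/18)
-m((135 - 111)*(159 - 88)) = -1*193/18 = -193/18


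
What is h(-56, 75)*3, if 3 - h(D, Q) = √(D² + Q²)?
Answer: 9 - 3*√8761 ≈ -271.80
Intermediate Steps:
h(D, Q) = 3 - √(D² + Q²)
h(-56, 75)*3 = (3 - √((-56)² + 75²))*3 = (3 - √(3136 + 5625))*3 = (3 - √8761)*3 = 9 - 3*√8761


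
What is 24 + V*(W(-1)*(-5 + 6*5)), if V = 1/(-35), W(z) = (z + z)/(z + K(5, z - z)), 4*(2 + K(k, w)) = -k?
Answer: 2816/119 ≈ 23.664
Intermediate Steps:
K(k, w) = -2 - k/4 (K(k, w) = -2 + (-k)/4 = -2 - k/4)
W(z) = 2*z/(-13/4 + z) (W(z) = (z + z)/(z + (-2 - ¼*5)) = (2*z)/(z + (-2 - 5/4)) = (2*z)/(z - 13/4) = (2*z)/(-13/4 + z) = 2*z/(-13/4 + z))
V = -1/35 ≈ -0.028571
24 + V*(W(-1)*(-5 + 6*5)) = 24 - 8*(-1)/(-13 + 4*(-1))*(-5 + 6*5)/35 = 24 - 8*(-1)/(-13 - 4)*(-5 + 30)/35 = 24 - 8*(-1)/(-17)*25/35 = 24 - 8*(-1)*(-1/17)*25/35 = 24 - 8*25/595 = 24 - 1/35*200/17 = 24 - 40/119 = 2816/119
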